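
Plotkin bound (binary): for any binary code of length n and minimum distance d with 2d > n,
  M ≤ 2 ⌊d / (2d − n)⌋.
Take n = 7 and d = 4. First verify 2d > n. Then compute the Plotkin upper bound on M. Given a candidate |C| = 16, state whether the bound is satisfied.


Plotkin bound M ≤ 8; given |C| = 16 > bound (violated).

Check applicability: 2d = 8, n = 7.
2d − n = 1 > 0, so Plotkin applies.
Compute d/(2d−n) = 4/1 ≈ 4.0000.
⌊d/(2d−n)⌋ = 4.
Plotkin bound: M ≤ 2·4 = 8.
Given |C| = 16, check: VIOLATED.
This |C| is above the Plotkin bound, so no binary code with n = 7, d = 4 and 16 codewords exists.


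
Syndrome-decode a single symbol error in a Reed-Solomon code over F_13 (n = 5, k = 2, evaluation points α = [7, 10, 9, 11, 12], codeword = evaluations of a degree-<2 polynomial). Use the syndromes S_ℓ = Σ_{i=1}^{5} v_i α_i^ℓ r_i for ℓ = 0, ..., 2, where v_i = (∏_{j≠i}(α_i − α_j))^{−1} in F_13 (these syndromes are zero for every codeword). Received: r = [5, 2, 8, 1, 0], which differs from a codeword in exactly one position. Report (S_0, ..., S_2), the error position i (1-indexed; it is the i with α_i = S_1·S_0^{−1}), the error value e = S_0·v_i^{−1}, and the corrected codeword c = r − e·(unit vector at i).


S = (5, 6, 2), error at position 3, error magnitude e = 5, c = [5, 2, 3, 1, 0].

Step 1: column multipliers v_i = (∏_{j≠i}(α_i − α_j))^{−1} mod 13.
  i = 1 (α = 7): (7−10)(7−9)(7−11)(7−12) = (−3)·(−2)·(−4)·(−5) = 120 ≡ 3, so v_1 = 3^{−1} = 9 (mod 13).
  i = 2 (α = 10): (10−7)(10−9)(10−11)(10−12) = 3·1·(−1)·(−2) = 6 ≡ 6, so v_2 = 6^{−1} = 11 (mod 13).
  i = 3 (α = 9): (9−7)(9−10)(9−11)(9−12) = 2·(−1)·(−2)·(−3) = −12 ≡ 1, so v_3 = 1^{−1} = 1 (mod 13).
  i = 4 (α = 11): (11−7)(11−10)(11−9)(11−12) = 4·1·2·(−1) = −8 ≡ 5, so v_4 = 5^{−1} = 8 (mod 13).
  i = 5 (α = 12): (12−7)(12−10)(12−9)(12−11) = 5·2·3·1 = 30 ≡ 4, so v_5 = 4^{−1} = 10 (mod 13).
  v = [9, 11, 1, 8, 10].
Step 2: syndromes of r = [5, 2, 8, 1, 0] (all sums mod 13).
  S_0 = Σ v_i r_i = 9·5 + 11·2 + 1·8 + 8·1 + 10·0 = 83 ≡ 5.
  S_1 = Σ v_i α_i r_i = 9·7·5 + 11·10·2 + 1·9·8 + 8·11·1 + 10·12·0 = 695 ≡ 6.
  α_i^2 mod 13 = [10, 9, 3, 4, 1].
  S_2 = Σ v_i α_i^2 r_i = 9·10·5 + 11·9·2 + 1·3·8 + 8·4·1 + 10·1·0 = 704 ≡ 2.
  S = (5, 6, 2) ≠ 0, so r is not a codeword (an error is present).
Step 3: locate the error. For a single error e at position i, S_ℓ = v_i·e·α_i^ℓ, so α_err = S_1/S_0.
  S_0^{−1} = 5^{−1} = 8 (mod 13), so α_err = 6·8 = 48 ≡ 9 = α_3. Error position i = 3.
  Consistency check: S_2/S_1 = 2·11 = 22 ≡ 9 = α_err ✓ (single-error assumption holds).
Step 4: error magnitude e = S_0/v_3 = S_0·∏_{j≠3}(α_3 − α_j) = 5·1 = 5 ≡ 5 (mod 13).
Step 5: correct position 3: c_3 = r_3 − e = 8 − 5 ≡ 3 (mod 13). Hence c = [5, 2, 3, 1, 0].
  Check: interpolating c through the α_i gives m(x) = 12 + 12·x (degree < 2) with m(α_i) = c_i for every i, so c is indeed a codeword.


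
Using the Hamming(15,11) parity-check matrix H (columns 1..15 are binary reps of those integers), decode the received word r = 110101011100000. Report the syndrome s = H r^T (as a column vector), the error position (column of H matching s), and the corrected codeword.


s = (1, 0, 1, 0)^T, error position = 10, corrected codeword c = 110101011000000

Compute s = H r^T mod 2 one row at a time:
  s_1 = 1 + 1 + 1 + 0 + 0 + 0 + 0 + 0 = 3 ≡ 1 (mod 2).
  s_2 = 1 + 0 + 1 + 0 + 0 + 0 + 0 + 0 = 2 ≡ 0 (mod 2).
  s_3 = 1 + 0 + 1 + 0 + 1 + 0 + 0 + 0 = 3 ≡ 1 (mod 2).
  s_4 = 1 + 0 + 0 + 0 + 1 + 0 + 0 + 0 = 2 ≡ 0 (mod 2).
s = (1, 0, 1, 0)^T — this equals column 10 of H (binary 1010), so error is at position 10.
Correct: flip bit 10 of r = 110101011100000 to get c = 110101011000000.


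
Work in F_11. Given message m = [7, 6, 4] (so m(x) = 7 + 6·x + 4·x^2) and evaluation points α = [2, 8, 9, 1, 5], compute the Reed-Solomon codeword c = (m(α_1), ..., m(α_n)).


c = [2, 3, 0, 6, 5]

Message polynomial: m(x) = 7 + 6·x + 4·x^2 (mod 11).
For each evaluation point α_i, compute m(α_i) mod 11:
  α_1 = 2: Horner steps 4 → 3 → 2, so m(2) = 2.
  α_2 = 8: Horner steps 4 → 5 → 3, so m(8) = 3.
  α_3 = 9: Horner steps 4 → 9 → 0, so m(9) = 0.
  α_4 = 1: Horner steps 4 → 10 → 6, so m(1) = 6.
  α_5 = 5: Horner steps 4 → 4 → 5, so m(5) = 5.
Codeword c = [2, 3, 0, 6, 5] ∈ F_11^5.


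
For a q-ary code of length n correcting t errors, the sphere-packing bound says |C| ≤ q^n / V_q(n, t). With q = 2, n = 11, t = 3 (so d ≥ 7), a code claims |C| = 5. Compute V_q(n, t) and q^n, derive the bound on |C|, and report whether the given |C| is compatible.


V_q(n, t) = 232, q^n = 2048, Hamming bound = 8, |C| = 5 ≤ bound (satisfied).

Step 1: Compute V_q(n, t) = Σ_{j=0}^3 C(n, j) (q−1)^j.
  j = 0: C(11,0)·(1)^0 = 1·1 = 1.
  j = 1: C(11,1)·(1)^1 = 11·1 = 11.
  j = 2: C(11,2)·(1)^2 = 55·1 = 55.
  j = 3: C(11,3)·(1)^3 = 165·1 = 165.
  V_q(n, t) = 1 + 11 + 55 + 165 = 232.
Step 2: q^n = 2^11 = 2048.
Step 3: Hamming bound ⌊q^n / V_q(n,t)⌋ = ⌊2048/232⌋ = 8.
Step 4: Compare |C| = 5 to 8: satisfied.
The claimed |C| lies below the Hamming bound.


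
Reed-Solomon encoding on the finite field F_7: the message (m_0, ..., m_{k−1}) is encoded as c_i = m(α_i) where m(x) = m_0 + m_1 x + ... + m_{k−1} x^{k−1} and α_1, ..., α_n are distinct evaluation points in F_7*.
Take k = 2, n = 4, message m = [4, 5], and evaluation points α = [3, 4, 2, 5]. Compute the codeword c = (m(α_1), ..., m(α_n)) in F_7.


c = [5, 3, 0, 1]

Message polynomial: m(x) = 4 + 5·x (mod 7).
For each evaluation point α_i, compute m(α_i) mod 7:
  α_1 = 3: Horner steps 5 → 5, so m(3) = 5.
  α_2 = 4: Horner steps 5 → 3, so m(4) = 3.
  α_3 = 2: Horner steps 5 → 0, so m(2) = 0.
  α_4 = 5: Horner steps 5 → 1, so m(5) = 1.
Codeword c = [5, 3, 0, 1] ∈ F_7^4.


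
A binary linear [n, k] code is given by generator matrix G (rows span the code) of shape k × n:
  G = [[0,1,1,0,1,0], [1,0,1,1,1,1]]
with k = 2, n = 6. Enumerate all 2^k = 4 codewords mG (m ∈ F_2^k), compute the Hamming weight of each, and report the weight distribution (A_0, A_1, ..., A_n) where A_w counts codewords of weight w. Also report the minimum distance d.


Weight distribution: A_0 = 1, A_3 = 1, A_4 = 1, A_5 = 1. Minimum distance d = 3.

Enumerate all 2^2 = 4 messages m ∈ F_2^2.
For each, compute codeword c = mG in F_2^6, then tally its weight.
  m = 00 → c = 000000, weight = 0.
  m = 10 → c = 011010, weight = 3.
  m = 01 → c = 101111, weight = 5.
  m = 11 → c = 110101, weight = 4.
Tally weights:
  weight 0: 1 codewords.
  weight 3: 1 codewords.
  weight 4: 1 codewords.
  weight 5: 1 codewords.
Minimum distance d = smallest w > 0 with A_w > 0 = 3.
Sanity: Σ A_w = 4 = 2^2 = 4 ✓.


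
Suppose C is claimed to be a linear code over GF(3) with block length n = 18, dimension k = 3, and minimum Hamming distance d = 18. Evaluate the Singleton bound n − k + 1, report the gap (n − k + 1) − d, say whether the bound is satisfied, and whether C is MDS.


Singleton RHS = n − k + 1 = 16, slack = -2, bound violated (no such code; not MDS).

Singleton bound: d ≤ n − k + 1.
Here n = 18, k = 3, so n − k + 1 = 16.
Given d = 18, check d ≤ 16: NO.
Slack = (n − k + 1) − d = -2.
The slack is negative: d = 18 exceeds n − k + 1 = 16 by 2, so the Singleton bound is violated and no linear [18, 3, 18]_3 code can exist. In particular it is not MDS (MDS requires d = n − k + 1 exactly).
Description: the claimed parameters are [18, 3, 18]_3; such a code would be impossible (violates the Singleton bound).


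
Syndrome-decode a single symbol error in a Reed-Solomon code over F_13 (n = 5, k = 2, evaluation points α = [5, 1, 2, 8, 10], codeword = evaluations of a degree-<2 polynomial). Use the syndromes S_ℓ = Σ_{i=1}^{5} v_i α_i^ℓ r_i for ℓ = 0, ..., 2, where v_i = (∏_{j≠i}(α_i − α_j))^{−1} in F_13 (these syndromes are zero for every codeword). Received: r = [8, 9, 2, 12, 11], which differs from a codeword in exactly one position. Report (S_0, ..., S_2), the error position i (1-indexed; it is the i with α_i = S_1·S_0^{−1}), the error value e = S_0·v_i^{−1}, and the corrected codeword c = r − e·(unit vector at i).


S = (6, 4, 7), error at position 1, error magnitude e = 1, c = [7, 9, 2, 12, 11].

Step 1: column multipliers v_i = (∏_{j≠i}(α_i − α_j))^{−1} mod 13.
  i = 1 (α = 5): (5−1)(5−2)(5−8)(5−10) = 4·3·(−3)·(−5) = 180 ≡ 11, so v_1 = 11^{−1} = 6 (mod 13).
  i = 2 (α = 1): (1−5)(1−2)(1−8)(1−10) = (−4)·(−1)·(−7)·(−9) = 252 ≡ 5, so v_2 = 5^{−1} = 8 (mod 13).
  i = 3 (α = 2): (2−5)(2−1)(2−8)(2−10) = (−3)·1·(−6)·(−8) = −144 ≡ 12, so v_3 = 12^{−1} = 12 (mod 13).
  i = 4 (α = 8): (8−5)(8−1)(8−2)(8−10) = 3·7·6·(−2) = −252 ≡ 8, so v_4 = 8^{−1} = 5 (mod 13).
  i = 5 (α = 10): (10−5)(10−1)(10−2)(10−8) = 5·9·8·2 = 720 ≡ 5, so v_5 = 5^{−1} = 8 (mod 13).
  v = [6, 8, 12, 5, 8].
Step 2: syndromes of r = [8, 9, 2, 12, 11] (all sums mod 13).
  S_0 = Σ v_i r_i = 6·8 + 8·9 + 12·2 + 5·12 + 8·11 = 292 ≡ 6.
  S_1 = Σ v_i α_i r_i = 6·5·8 + 8·1·9 + 12·2·2 + 5·8·12 + 8·10·11 = 1720 ≡ 4.
  α_i^2 mod 13 = [12, 1, 4, 12, 9].
  S_2 = Σ v_i α_i^2 r_i = 6·12·8 + 8·1·9 + 12·4·2 + 5·12·12 + 8·9·11 = 2256 ≡ 7.
  S = (6, 4, 7) ≠ 0, so r is not a codeword (an error is present).
Step 3: locate the error. For a single error e at position i, S_ℓ = v_i·e·α_i^ℓ, so α_err = S_1/S_0.
  S_0^{−1} = 6^{−1} = 11 (mod 13), so α_err = 4·11 = 44 ≡ 5 = α_1. Error position i = 1.
  Consistency check: S_2/S_1 = 7·10 = 70 ≡ 5 = α_err ✓ (single-error assumption holds).
Step 4: error magnitude e = S_0/v_1 = S_0·∏_{j≠1}(α_1 − α_j) = 6·11 = 66 ≡ 1 (mod 13).
Step 5: correct position 1: c_1 = r_1 − e = 8 − 1 ≡ 7 (mod 13). Hence c = [7, 9, 2, 12, 11].
  Check: interpolating c through the α_i gives m(x) = 3 + 6·x (degree < 2) with m(α_i) = c_i for every i, so c is indeed a codeword.


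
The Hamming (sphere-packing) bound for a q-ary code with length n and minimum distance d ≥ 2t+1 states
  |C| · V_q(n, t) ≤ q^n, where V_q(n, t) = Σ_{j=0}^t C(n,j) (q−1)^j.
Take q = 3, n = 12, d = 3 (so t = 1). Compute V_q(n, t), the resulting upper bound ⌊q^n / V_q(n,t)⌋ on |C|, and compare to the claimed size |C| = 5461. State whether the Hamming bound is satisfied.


V_q(n, t) = 25, q^n = 531441, Hamming bound = 21257, |C| = 5461 ≤ bound (satisfied).

Step 1: Compute V_q(n, t) = Σ_{j=0}^1 C(n, j) (q−1)^j.
  j = 0: C(12,0)·(2)^0 = 1·1 = 1.
  j = 1: C(12,1)·(2)^1 = 12·2 = 24.
  V_q(n, t) = 1 + 24 = 25.
Step 2: q^n = 3^12 = 531441.
Step 3: Hamming bound ⌊q^n / V_q(n,t)⌋ = ⌊531441/25⌋ = 21257.
Step 4: Compare |C| = 5461 to 21257: satisfied.
The claimed |C| lies below the Hamming bound.


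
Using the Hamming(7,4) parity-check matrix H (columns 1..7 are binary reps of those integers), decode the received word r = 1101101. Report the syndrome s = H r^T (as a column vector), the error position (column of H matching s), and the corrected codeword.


s = (1, 0, 1)^T, error position = 5, corrected codeword c = 1101001

Compute s = H r^T mod 2 one row at a time:
  s_1 = 1 + 1 + 0 + 1 = 3 ≡ 1 (mod 2).
  s_2 = 1 + 0 + 0 + 1 = 2 ≡ 0 (mod 2).
  s_3 = 1 + 0 + 1 + 1 = 3 ≡ 1 (mod 2).
s = (1, 0, 1)^T — this equals column 5 of H (binary 101), so error is at position 5.
Correct: flip bit 5 of r = 1101101 to get c = 1101001.


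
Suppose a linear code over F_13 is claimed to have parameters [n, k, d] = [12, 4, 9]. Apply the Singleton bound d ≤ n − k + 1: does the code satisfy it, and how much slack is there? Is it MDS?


Singleton RHS = n − k + 1 = 9, slack = 0, bound satisfied, MDS.

Singleton bound: d ≤ n − k + 1.
Here n = 12, k = 4, so n − k + 1 = 9.
Given d = 9, check d ≤ 9: YES.
Slack = (n − k + 1) − d = 0.
The code is MDS (slack = 0).
Description: the claimed parameters are [12, 4, 9]_13; such a code would be MDS (meets Singleton bound).


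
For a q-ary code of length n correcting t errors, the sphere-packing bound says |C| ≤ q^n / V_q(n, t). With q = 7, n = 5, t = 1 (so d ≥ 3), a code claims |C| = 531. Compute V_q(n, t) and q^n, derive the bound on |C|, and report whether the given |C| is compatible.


V_q(n, t) = 31, q^n = 16807, Hamming bound = 542, |C| = 531 ≤ bound (satisfied).

Step 1: Compute V_q(n, t) = Σ_{j=0}^1 C(n, j) (q−1)^j.
  j = 0: C(5,0)·(6)^0 = 1·1 = 1.
  j = 1: C(5,1)·(6)^1 = 5·6 = 30.
  V_q(n, t) = 1 + 30 = 31.
Step 2: q^n = 7^5 = 16807.
Step 3: Hamming bound ⌊q^n / V_q(n,t)⌋ = ⌊16807/31⌋ = 542.
Step 4: Compare |C| = 531 to 542: satisfied.
The claimed |C| lies below the Hamming bound.


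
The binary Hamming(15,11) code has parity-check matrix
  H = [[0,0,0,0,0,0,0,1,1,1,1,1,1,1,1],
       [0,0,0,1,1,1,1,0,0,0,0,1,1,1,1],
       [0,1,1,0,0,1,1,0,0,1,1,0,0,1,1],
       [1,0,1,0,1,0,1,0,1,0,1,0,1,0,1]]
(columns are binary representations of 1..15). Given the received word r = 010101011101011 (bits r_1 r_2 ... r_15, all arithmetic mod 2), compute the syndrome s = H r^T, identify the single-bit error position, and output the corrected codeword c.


s = (0, 1, 1, 0)^T, error position = 6, corrected codeword c = 010100011101011

Compute s = H r^T mod 2 one row at a time:
  s_1 = 1 + 1 + 1 + 0 + 1 + 0 + 1 + 1 = 6 ≡ 0 (mod 2).
  s_2 = 1 + 0 + 1 + 0 + 1 + 0 + 1 + 1 = 5 ≡ 1 (mod 2).
  s_3 = 1 + 0 + 1 + 0 + 1 + 0 + 1 + 1 = 5 ≡ 1 (mod 2).
  s_4 = 0 + 0 + 0 + 0 + 1 + 0 + 0 + 1 = 2 ≡ 0 (mod 2).
s = (0, 1, 1, 0)^T — this equals column 6 of H (binary 0110), so error is at position 6.
Correct: flip bit 6 of r = 010101011101011 to get c = 010100011101011.


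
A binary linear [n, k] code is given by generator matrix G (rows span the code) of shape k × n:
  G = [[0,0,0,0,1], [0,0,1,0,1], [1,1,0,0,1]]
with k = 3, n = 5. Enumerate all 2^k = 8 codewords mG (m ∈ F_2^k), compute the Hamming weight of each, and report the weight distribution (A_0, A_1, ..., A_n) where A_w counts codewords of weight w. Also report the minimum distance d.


Weight distribution: A_0 = 1, A_1 = 2, A_2 = 2, A_3 = 2, A_4 = 1. Minimum distance d = 1.

Enumerate all 2^3 = 8 messages m ∈ F_2^3.
For each, compute codeword c = mG in F_2^5, then tally its weight.
  m = 000 → c = 00000, weight = 0.
  m = 100 → c = 00001, weight = 1.
  m = 010 → c = 00101, weight = 2.
  m = 110 → c = 00100, weight = 1.
  m = 001 → c = 11001, weight = 3.
  m = 101 → c = 11000, weight = 2.
  m = 011 → c = 11100, weight = 3.
  m = 111 → c = 11101, weight = 4.
Tally weights:
  weight 0: 1 codewords.
  weight 1: 2 codewords.
  weight 2: 2 codewords.
  weight 3: 2 codewords.
  weight 4: 1 codewords.
Minimum distance d = smallest w > 0 with A_w > 0 = 1.
Sanity: Σ A_w = 8 = 2^3 = 8 ✓.


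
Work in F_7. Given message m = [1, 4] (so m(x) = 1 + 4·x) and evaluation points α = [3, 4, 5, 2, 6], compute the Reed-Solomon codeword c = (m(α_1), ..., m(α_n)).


c = [6, 3, 0, 2, 4]

Message polynomial: m(x) = 1 + 4·x (mod 7).
For each evaluation point α_i, compute m(α_i) mod 7:
  α_1 = 3: Horner steps 4 → 6, so m(3) = 6.
  α_2 = 4: Horner steps 4 → 3, so m(4) = 3.
  α_3 = 5: Horner steps 4 → 0, so m(5) = 0.
  α_4 = 2: Horner steps 4 → 2, so m(2) = 2.
  α_5 = 6: Horner steps 4 → 4, so m(6) = 4.
Codeword c = [6, 3, 0, 2, 4] ∈ F_7^5.


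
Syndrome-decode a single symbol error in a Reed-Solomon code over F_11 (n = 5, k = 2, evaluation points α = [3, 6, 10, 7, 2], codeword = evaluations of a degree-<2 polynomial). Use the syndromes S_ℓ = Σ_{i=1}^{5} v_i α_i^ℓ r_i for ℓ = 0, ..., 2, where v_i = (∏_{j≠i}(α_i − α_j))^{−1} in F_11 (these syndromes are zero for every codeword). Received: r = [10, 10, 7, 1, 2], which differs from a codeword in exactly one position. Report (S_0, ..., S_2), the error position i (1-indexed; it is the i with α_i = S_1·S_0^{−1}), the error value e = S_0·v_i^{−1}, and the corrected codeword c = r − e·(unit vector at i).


S = (7, 10, 8), error at position 1, error magnitude e = 6, c = [4, 10, 7, 1, 2].

Step 1: column multipliers v_i = (∏_{j≠i}(α_i − α_j))^{−1} mod 11.
  i = 1 (α = 3): (3−6)(3−10)(3−7)(3−2) = (−3)·(−7)·(−4)·1 = −84 ≡ 4, so v_1 = 4^{−1} = 3 (mod 11).
  i = 2 (α = 6): (6−3)(6−10)(6−7)(6−2) = 3·(−4)·(−1)·4 = 48 ≡ 4, so v_2 = 4^{−1} = 3 (mod 11).
  i = 3 (α = 10): (10−3)(10−6)(10−7)(10−2) = 7·4·3·8 = 672 ≡ 1, so v_3 = 1^{−1} = 1 (mod 11).
  i = 4 (α = 7): (7−3)(7−6)(7−10)(7−2) = 4·1·(−3)·5 = −60 ≡ 6, so v_4 = 6^{−1} = 2 (mod 11).
  i = 5 (α = 2): (2−3)(2−6)(2−10)(2−7) = (−1)·(−4)·(−8)·(−5) = 160 ≡ 6, so v_5 = 6^{−1} = 2 (mod 11).
  v = [3, 3, 1, 2, 2].
Step 2: syndromes of r = [10, 10, 7, 1, 2] (all sums mod 11).
  S_0 = Σ v_i r_i = 3·10 + 3·10 + 1·7 + 2·1 + 2·2 = 73 ≡ 7.
  S_1 = Σ v_i α_i r_i = 3·3·10 + 3·6·10 + 1·10·7 + 2·7·1 + 2·2·2 = 362 ≡ 10.
  α_i^2 mod 11 = [9, 3, 1, 5, 4].
  S_2 = Σ v_i α_i^2 r_i = 3·9·10 + 3·3·10 + 1·1·7 + 2·5·1 + 2·4·2 = 393 ≡ 8.
  S = (7, 10, 8) ≠ 0, so r is not a codeword (an error is present).
Step 3: locate the error. For a single error e at position i, S_ℓ = v_i·e·α_i^ℓ, so α_err = S_1/S_0.
  S_0^{−1} = 7^{−1} = 8 (mod 11), so α_err = 10·8 = 80 ≡ 3 = α_1. Error position i = 1.
  Consistency check: S_2/S_1 = 8·10 = 80 ≡ 3 = α_err ✓ (single-error assumption holds).
Step 4: error magnitude e = S_0/v_1 = S_0·∏_{j≠1}(α_1 − α_j) = 7·4 = 28 ≡ 6 (mod 11).
Step 5: correct position 1: c_1 = r_1 − e = 10 − 6 ≡ 4 (mod 11). Hence c = [4, 10, 7, 1, 2].
  Check: interpolating c through the α_i gives m(x) = 9 + 2·x (degree < 2) with m(α_i) = c_i for every i, so c is indeed a codeword.


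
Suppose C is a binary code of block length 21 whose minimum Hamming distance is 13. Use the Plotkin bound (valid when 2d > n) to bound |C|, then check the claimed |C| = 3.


Plotkin bound M ≤ 4; given |C| = 3 ≤ bound (satisfied).

Check applicability: 2d = 26, n = 21.
2d − n = 5 > 0, so Plotkin applies.
Compute d/(2d−n) = 13/5 ≈ 2.6000.
⌊d/(2d−n)⌋ = 2.
Plotkin bound: M ≤ 2·2 = 4.
Given |C| = 3, check: satisfied.
This |C| is below the Plotkin bound.


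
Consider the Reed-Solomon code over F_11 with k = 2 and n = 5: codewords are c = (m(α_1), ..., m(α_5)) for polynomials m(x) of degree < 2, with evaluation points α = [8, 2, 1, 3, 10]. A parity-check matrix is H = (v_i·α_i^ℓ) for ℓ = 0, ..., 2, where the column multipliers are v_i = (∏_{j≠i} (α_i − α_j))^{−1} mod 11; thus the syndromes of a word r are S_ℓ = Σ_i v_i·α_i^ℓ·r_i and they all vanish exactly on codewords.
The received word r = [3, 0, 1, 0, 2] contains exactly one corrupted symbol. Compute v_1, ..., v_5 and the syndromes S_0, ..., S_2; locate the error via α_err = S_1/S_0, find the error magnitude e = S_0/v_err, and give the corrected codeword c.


S = (7, 3, 6), error at position 2, error magnitude e = 5, c = [3, 6, 1, 0, 2].

Step 1: column multipliers v_i = (∏_{j≠i}(α_i − α_j))^{−1} mod 11.
  i = 1 (α = 8): (8−2)(8−1)(8−3)(8−10) = 6·7·5·(−2) = −420 ≡ 9, so v_1 = 9^{−1} = 5 (mod 11).
  i = 2 (α = 2): (2−8)(2−1)(2−3)(2−10) = (−6)·1·(−1)·(−8) = −48 ≡ 7, so v_2 = 7^{−1} = 8 (mod 11).
  i = 3 (α = 1): (1−8)(1−2)(1−3)(1−10) = (−7)·(−1)·(−2)·(−9) = 126 ≡ 5, so v_3 = 5^{−1} = 9 (mod 11).
  i = 4 (α = 3): (3−8)(3−2)(3−1)(3−10) = (−5)·1·2·(−7) = 70 ≡ 4, so v_4 = 4^{−1} = 3 (mod 11).
  i = 5 (α = 10): (10−8)(10−2)(10−1)(10−3) = 2·8·9·7 = 1008 ≡ 7, so v_5 = 7^{−1} = 8 (mod 11).
  v = [5, 8, 9, 3, 8].
Step 2: syndromes of r = [3, 0, 1, 0, 2] (all sums mod 11).
  S_0 = Σ v_i r_i = 5·3 + 8·0 + 9·1 + 3·0 + 8·2 = 40 ≡ 7.
  S_1 = Σ v_i α_i r_i = 5·8·3 + 8·2·0 + 9·1·1 + 3·3·0 + 8·10·2 = 289 ≡ 3.
  α_i^2 mod 11 = [9, 4, 1, 9, 1].
  S_2 = Σ v_i α_i^2 r_i = 5·9·3 + 8·4·0 + 9·1·1 + 3·9·0 + 8·1·2 = 160 ≡ 6.
  S = (7, 3, 6) ≠ 0, so r is not a codeword (an error is present).
Step 3: locate the error. For a single error e at position i, S_ℓ = v_i·e·α_i^ℓ, so α_err = S_1/S_0.
  S_0^{−1} = 7^{−1} = 8 (mod 11), so α_err = 3·8 = 24 ≡ 2 = α_2. Error position i = 2.
  Consistency check: S_2/S_1 = 6·4 = 24 ≡ 2 = α_err ✓ (single-error assumption holds).
Step 4: error magnitude e = S_0/v_2 = S_0·∏_{j≠2}(α_2 − α_j) = 7·7 = 49 ≡ 5 (mod 11).
Step 5: correct position 2: c_2 = r_2 − e = 0 − 5 ≡ 6 (mod 11). Hence c = [3, 6, 1, 0, 2].
  Check: interpolating c through the α_i gives m(x) = 7 + 5·x (degree < 2) with m(α_i) = c_i for every i, so c is indeed a codeword.


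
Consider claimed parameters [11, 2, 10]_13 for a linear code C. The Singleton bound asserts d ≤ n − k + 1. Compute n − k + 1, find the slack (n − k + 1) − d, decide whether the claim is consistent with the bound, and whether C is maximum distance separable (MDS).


Singleton RHS = n − k + 1 = 10, slack = 0, bound satisfied, MDS.

Singleton bound: d ≤ n − k + 1.
Here n = 11, k = 2, so n − k + 1 = 10.
Given d = 10, check d ≤ 10: YES.
Slack = (n − k + 1) − d = 0.
The code is MDS (slack = 0).
Description: the claimed parameters are [11, 2, 10]_13; such a code would be MDS (meets Singleton bound).


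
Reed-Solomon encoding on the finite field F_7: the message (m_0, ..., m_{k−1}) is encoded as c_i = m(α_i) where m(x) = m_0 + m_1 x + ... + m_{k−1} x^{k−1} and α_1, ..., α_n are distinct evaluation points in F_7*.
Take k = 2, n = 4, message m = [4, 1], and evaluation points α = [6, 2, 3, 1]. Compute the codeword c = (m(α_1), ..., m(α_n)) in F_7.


c = [3, 6, 0, 5]

Message polynomial: m(x) = 4 + 1·x (mod 7).
For each evaluation point α_i, compute m(α_i) mod 7:
  α_1 = 6: Horner steps 1 → 3, so m(6) = 3.
  α_2 = 2: Horner steps 1 → 6, so m(2) = 6.
  α_3 = 3: Horner steps 1 → 0, so m(3) = 0.
  α_4 = 1: Horner steps 1 → 5, so m(1) = 5.
Codeword c = [3, 6, 0, 5] ∈ F_7^4.


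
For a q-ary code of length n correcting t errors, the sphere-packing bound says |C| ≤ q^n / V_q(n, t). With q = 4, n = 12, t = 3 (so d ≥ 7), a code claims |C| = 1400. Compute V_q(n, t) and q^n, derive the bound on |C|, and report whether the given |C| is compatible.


V_q(n, t) = 6571, q^n = 16777216, Hamming bound = 2553, |C| = 1400 ≤ bound (satisfied).

Step 1: Compute V_q(n, t) = Σ_{j=0}^3 C(n, j) (q−1)^j.
  j = 0: C(12,0)·(3)^0 = 1·1 = 1.
  j = 1: C(12,1)·(3)^1 = 12·3 = 36.
  j = 2: C(12,2)·(3)^2 = 66·9 = 594.
  j = 3: C(12,3)·(3)^3 = 220·27 = 5940.
  V_q(n, t) = 1 + 36 + 594 + 5940 = 6571.
Step 2: q^n = 4^12 = 16777216.
Step 3: Hamming bound ⌊q^n / V_q(n,t)⌋ = ⌊16777216/6571⌋ = 2553.
Step 4: Compare |C| = 1400 to 2553: satisfied.
The claimed |C| lies below the Hamming bound.


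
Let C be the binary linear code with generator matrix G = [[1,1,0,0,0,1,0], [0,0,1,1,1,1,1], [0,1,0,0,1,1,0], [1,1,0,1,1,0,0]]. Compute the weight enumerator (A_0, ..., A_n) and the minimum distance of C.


Weight distribution: A_0 = 1, A_2 = 3, A_3 = 4, A_4 = 3, A_5 = 4, A_6 = 1. Minimum distance d = 2.

Enumerate all 2^4 = 16 messages m ∈ F_2^4.
For each, compute codeword c = mG in F_2^7, then tally its weight.
  m = 0000 → c = 0000000, weight = 0.
  m = 1000 → c = 1100010, weight = 3.
  m = 0100 → c = 0011111, weight = 5.
  m = 1100 → c = 1111101, weight = 6.
  m = 0010 → c = 0100110, weight = 3.
  m = 1010 → c = 1000100, weight = 2.
  m = 0110 → c = 0111001, weight = 4.
  m = 1110 → c = 1011011, weight = 5.
  m = 0001 → c = 1101100, weight = 4.
  m = 1001 → c = 0001110, weight = 3.
  m = 0101 → c = 1110011, weight = 5.
  m = 1101 → c = 0010001, weight = 2.
  m = 0011 → c = 1001010, weight = 3.
  m = 1011 → c = 0101000, weight = 2.
  m = 0111 → c = 1010101, weight = 4.
  m = 1111 → c = 0110111, weight = 5.
Tally weights:
  weight 0: 1 codewords.
  weight 2: 3 codewords.
  weight 3: 4 codewords.
  weight 4: 3 codewords.
  weight 5: 4 codewords.
  weight 6: 1 codewords.
Minimum distance d = smallest w > 0 with A_w > 0 = 2.
Sanity: Σ A_w = 16 = 2^4 = 16 ✓.


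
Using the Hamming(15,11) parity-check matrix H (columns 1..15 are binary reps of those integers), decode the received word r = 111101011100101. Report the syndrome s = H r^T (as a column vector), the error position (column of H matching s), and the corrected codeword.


s = (1, 0, 1, 1)^T, error position = 11, corrected codeword c = 111101011110101

Compute s = H r^T mod 2 one row at a time:
  s_1 = 1 + 1 + 1 + 0 + 0 + 1 + 0 + 1 = 5 ≡ 1 (mod 2).
  s_2 = 1 + 0 + 1 + 0 + 0 + 1 + 0 + 1 = 4 ≡ 0 (mod 2).
  s_3 = 1 + 1 + 1 + 0 + 1 + 0 + 0 + 1 = 5 ≡ 1 (mod 2).
  s_4 = 1 + 1 + 0 + 0 + 1 + 0 + 1 + 1 = 5 ≡ 1 (mod 2).
s = (1, 0, 1, 1)^T — this equals column 11 of H (binary 1011), so error is at position 11.
Correct: flip bit 11 of r = 111101011100101 to get c = 111101011110101.


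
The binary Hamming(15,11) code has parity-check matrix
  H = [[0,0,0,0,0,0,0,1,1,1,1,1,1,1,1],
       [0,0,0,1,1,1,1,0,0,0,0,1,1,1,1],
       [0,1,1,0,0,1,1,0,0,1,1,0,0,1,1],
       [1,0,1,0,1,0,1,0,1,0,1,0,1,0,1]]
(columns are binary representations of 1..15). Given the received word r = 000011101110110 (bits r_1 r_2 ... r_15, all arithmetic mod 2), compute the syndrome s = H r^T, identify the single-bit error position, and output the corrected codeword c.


s = (1, 1, 1, 1)^T, error position = 15, corrected codeword c = 000011101110111

Compute s = H r^T mod 2 one row at a time:
  s_1 = 0 + 1 + 1 + 1 + 0 + 1 + 1 + 0 = 5 ≡ 1 (mod 2).
  s_2 = 0 + 1 + 1 + 1 + 0 + 1 + 1 + 0 = 5 ≡ 1 (mod 2).
  s_3 = 0 + 0 + 1 + 1 + 1 + 1 + 1 + 0 = 5 ≡ 1 (mod 2).
  s_4 = 0 + 0 + 1 + 1 + 1 + 1 + 1 + 0 = 5 ≡ 1 (mod 2).
s = (1, 1, 1, 1)^T — this equals column 15 of H (binary 1111), so error is at position 15.
Correct: flip bit 15 of r = 000011101110110 to get c = 000011101110111.


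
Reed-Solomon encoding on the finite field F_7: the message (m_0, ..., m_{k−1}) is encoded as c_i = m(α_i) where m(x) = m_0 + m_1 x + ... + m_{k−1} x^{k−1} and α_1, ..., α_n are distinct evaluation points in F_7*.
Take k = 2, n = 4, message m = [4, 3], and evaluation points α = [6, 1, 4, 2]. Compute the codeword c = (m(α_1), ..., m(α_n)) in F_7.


c = [1, 0, 2, 3]

Message polynomial: m(x) = 4 + 3·x (mod 7).
For each evaluation point α_i, compute m(α_i) mod 7:
  α_1 = 6: Horner steps 3 → 1, so m(6) = 1.
  α_2 = 1: Horner steps 3 → 0, so m(1) = 0.
  α_3 = 4: Horner steps 3 → 2, so m(4) = 2.
  α_4 = 2: Horner steps 3 → 3, so m(2) = 3.
Codeword c = [1, 0, 2, 3] ∈ F_7^4.


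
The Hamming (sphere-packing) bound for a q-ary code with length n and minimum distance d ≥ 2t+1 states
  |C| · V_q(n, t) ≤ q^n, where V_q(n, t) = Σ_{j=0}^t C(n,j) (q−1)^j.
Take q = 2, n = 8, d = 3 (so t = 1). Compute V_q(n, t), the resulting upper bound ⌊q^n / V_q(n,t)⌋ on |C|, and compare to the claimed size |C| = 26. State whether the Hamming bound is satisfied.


V_q(n, t) = 9, q^n = 256, Hamming bound = 28, |C| = 26 ≤ bound (satisfied).

Step 1: Compute V_q(n, t) = Σ_{j=0}^1 C(n, j) (q−1)^j.
  j = 0: C(8,0)·(1)^0 = 1·1 = 1.
  j = 1: C(8,1)·(1)^1 = 8·1 = 8.
  V_q(n, t) = 1 + 8 = 9.
Step 2: q^n = 2^8 = 256.
Step 3: Hamming bound ⌊q^n / V_q(n,t)⌋ = ⌊256/9⌋ = 28.
Step 4: Compare |C| = 26 to 28: satisfied.
The claimed |C| lies below the Hamming bound.


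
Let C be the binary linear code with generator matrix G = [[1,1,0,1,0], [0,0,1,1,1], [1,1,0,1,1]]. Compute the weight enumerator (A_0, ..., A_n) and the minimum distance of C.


Weight distribution: A_0 = 1, A_1 = 1, A_2 = 1, A_3 = 3, A_4 = 2. Minimum distance d = 1.

Enumerate all 2^3 = 8 messages m ∈ F_2^3.
For each, compute codeword c = mG in F_2^5, then tally its weight.
  m = 000 → c = 00000, weight = 0.
  m = 100 → c = 11010, weight = 3.
  m = 010 → c = 00111, weight = 3.
  m = 110 → c = 11101, weight = 4.
  m = 001 → c = 11011, weight = 4.
  m = 101 → c = 00001, weight = 1.
  m = 011 → c = 11100, weight = 3.
  m = 111 → c = 00110, weight = 2.
Tally weights:
  weight 0: 1 codewords.
  weight 1: 1 codewords.
  weight 2: 1 codewords.
  weight 3: 3 codewords.
  weight 4: 2 codewords.
Minimum distance d = smallest w > 0 with A_w > 0 = 1.
Sanity: Σ A_w = 8 = 2^3 = 8 ✓.


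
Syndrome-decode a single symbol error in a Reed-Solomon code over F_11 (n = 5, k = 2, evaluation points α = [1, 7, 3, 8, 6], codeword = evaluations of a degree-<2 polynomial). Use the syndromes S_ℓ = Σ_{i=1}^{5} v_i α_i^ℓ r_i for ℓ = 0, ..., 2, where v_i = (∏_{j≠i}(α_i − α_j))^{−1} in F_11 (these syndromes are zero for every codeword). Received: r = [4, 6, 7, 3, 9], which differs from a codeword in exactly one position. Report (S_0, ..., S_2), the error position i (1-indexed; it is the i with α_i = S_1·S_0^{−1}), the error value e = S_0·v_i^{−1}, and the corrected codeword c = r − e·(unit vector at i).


S = (1, 1, 1), error at position 1, error magnitude e = 2, c = [2, 6, 7, 3, 9].

Step 1: column multipliers v_i = (∏_{j≠i}(α_i − α_j))^{−1} mod 11.
  i = 1 (α = 1): (1−7)(1−3)(1−8)(1−6) = (−6)·(−2)·(−7)·(−5) = 420 ≡ 2, so v_1 = 2^{−1} = 6 (mod 11).
  i = 2 (α = 7): (7−1)(7−3)(7−8)(7−6) = 6·4·(−1)·1 = −24 ≡ 9, so v_2 = 9^{−1} = 5 (mod 11).
  i = 3 (α = 3): (3−1)(3−7)(3−8)(3−6) = 2·(−4)·(−5)·(−3) = −120 ≡ 1, so v_3 = 1^{−1} = 1 (mod 11).
  i = 4 (α = 8): (8−1)(8−7)(8−3)(8−6) = 7·1·5·2 = 70 ≡ 4, so v_4 = 4^{−1} = 3 (mod 11).
  i = 5 (α = 6): (6−1)(6−7)(6−3)(6−8) = 5·(−1)·3·(−2) = 30 ≡ 8, so v_5 = 8^{−1} = 7 (mod 11).
  v = [6, 5, 1, 3, 7].
Step 2: syndromes of r = [4, 6, 7, 3, 9] (all sums mod 11).
  S_0 = Σ v_i r_i = 6·4 + 5·6 + 1·7 + 3·3 + 7·9 = 133 ≡ 1.
  S_1 = Σ v_i α_i r_i = 6·1·4 + 5·7·6 + 1·3·7 + 3·8·3 + 7·6·9 = 705 ≡ 1.
  α_i^2 mod 11 = [1, 5, 9, 9, 3].
  S_2 = Σ v_i α_i^2 r_i = 6·1·4 + 5·5·6 + 1·9·7 + 3·9·3 + 7·3·9 = 507 ≡ 1.
  S = (1, 1, 1) ≠ 0, so r is not a codeword (an error is present).
Step 3: locate the error. For a single error e at position i, S_ℓ = v_i·e·α_i^ℓ, so α_err = S_1/S_0.
  S_0^{−1} = 1^{−1} = 1 (mod 11), so α_err = 1·1 = 1 ≡ 1 = α_1. Error position i = 1.
  Consistency check: S_2/S_1 = 1·1 = 1 ≡ 1 = α_err ✓ (single-error assumption holds).
Step 4: error magnitude e = S_0/v_1 = S_0·∏_{j≠1}(α_1 − α_j) = 1·2 = 2 ≡ 2 (mod 11).
Step 5: correct position 1: c_1 = r_1 − e = 4 − 2 ≡ 2 (mod 11). Hence c = [2, 6, 7, 3, 9].
  Check: interpolating c through the α_i gives m(x) = 5 + 8·x (degree < 2) with m(α_i) = c_i for every i, so c is indeed a codeword.


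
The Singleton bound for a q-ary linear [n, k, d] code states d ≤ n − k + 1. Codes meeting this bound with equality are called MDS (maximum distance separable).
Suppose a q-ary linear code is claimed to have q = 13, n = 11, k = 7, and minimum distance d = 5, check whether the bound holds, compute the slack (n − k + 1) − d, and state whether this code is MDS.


Singleton RHS = n − k + 1 = 5, slack = 0, bound satisfied, MDS.

Singleton bound: d ≤ n − k + 1.
Here n = 11, k = 7, so n − k + 1 = 5.
Given d = 5, check d ≤ 5: YES.
Slack = (n − k + 1) − d = 0.
The code is MDS (slack = 0).
Description: the claimed parameters are [11, 7, 5]_13; such a code would be MDS (meets Singleton bound).


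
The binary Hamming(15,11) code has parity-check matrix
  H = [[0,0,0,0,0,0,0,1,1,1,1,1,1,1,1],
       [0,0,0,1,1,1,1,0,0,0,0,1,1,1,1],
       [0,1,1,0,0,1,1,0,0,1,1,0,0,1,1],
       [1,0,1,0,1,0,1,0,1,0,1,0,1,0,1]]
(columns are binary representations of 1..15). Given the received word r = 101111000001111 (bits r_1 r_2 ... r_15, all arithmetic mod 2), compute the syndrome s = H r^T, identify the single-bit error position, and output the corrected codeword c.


s = (0, 1, 0, 1)^T, error position = 5, corrected codeword c = 101101000001111

Compute s = H r^T mod 2 one row at a time:
  s_1 = 0 + 0 + 0 + 0 + 1 + 1 + 1 + 1 = 4 ≡ 0 (mod 2).
  s_2 = 1 + 1 + 1 + 0 + 1 + 1 + 1 + 1 = 7 ≡ 1 (mod 2).
  s_3 = 0 + 1 + 1 + 0 + 0 + 0 + 1 + 1 = 4 ≡ 0 (mod 2).
  s_4 = 1 + 1 + 1 + 0 + 0 + 0 + 1 + 1 = 5 ≡ 1 (mod 2).
s = (0, 1, 0, 1)^T — this equals column 5 of H (binary 0101), so error is at position 5.
Correct: flip bit 5 of r = 101111000001111 to get c = 101101000001111.


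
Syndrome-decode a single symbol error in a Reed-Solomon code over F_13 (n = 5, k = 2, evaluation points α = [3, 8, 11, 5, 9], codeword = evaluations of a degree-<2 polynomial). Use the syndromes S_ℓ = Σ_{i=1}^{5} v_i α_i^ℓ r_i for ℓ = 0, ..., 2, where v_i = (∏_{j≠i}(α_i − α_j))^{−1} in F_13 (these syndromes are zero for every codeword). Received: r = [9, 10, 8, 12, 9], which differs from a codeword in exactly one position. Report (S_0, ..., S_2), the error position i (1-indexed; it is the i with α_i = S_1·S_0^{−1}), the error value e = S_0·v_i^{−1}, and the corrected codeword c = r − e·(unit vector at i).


S = (1, 9, 3), error at position 5, error magnitude e = 4, c = [9, 10, 8, 12, 5].

Step 1: column multipliers v_i = (∏_{j≠i}(α_i − α_j))^{−1} mod 13.
  i = 1 (α = 3): (3−8)(3−11)(3−5)(3−9) = (−5)·(−8)·(−2)·(−6) = 480 ≡ 12, so v_1 = 12^{−1} = 12 (mod 13).
  i = 2 (α = 8): (8−3)(8−11)(8−5)(8−9) = 5·(−3)·3·(−1) = 45 ≡ 6, so v_2 = 6^{−1} = 11 (mod 13).
  i = 3 (α = 11): (11−3)(11−8)(11−5)(11−9) = 8·3·6·2 = 288 ≡ 2, so v_3 = 2^{−1} = 7 (mod 13).
  i = 4 (α = 5): (5−3)(5−8)(5−11)(5−9) = 2·(−3)·(−6)·(−4) = −144 ≡ 12, so v_4 = 12^{−1} = 12 (mod 13).
  i = 5 (α = 9): (9−3)(9−8)(9−11)(9−5) = 6·1·(−2)·4 = −48 ≡ 4, so v_5 = 4^{−1} = 10 (mod 13).
  v = [12, 11, 7, 12, 10].
Step 2: syndromes of r = [9, 10, 8, 12, 9] (all sums mod 13).
  S_0 = Σ v_i r_i = 12·9 + 11·10 + 7·8 + 12·12 + 10·9 = 508 ≡ 1.
  S_1 = Σ v_i α_i r_i = 12·3·9 + 11·8·10 + 7·11·8 + 12·5·12 + 10·9·9 = 3350 ≡ 9.
  α_i^2 mod 13 = [9, 12, 4, 12, 3].
  S_2 = Σ v_i α_i^2 r_i = 12·9·9 + 11·12·10 + 7·4·8 + 12·12·12 + 10·3·9 = 4514 ≡ 3.
  S = (1, 9, 3) ≠ 0, so r is not a codeword (an error is present).
Step 3: locate the error. For a single error e at position i, S_ℓ = v_i·e·α_i^ℓ, so α_err = S_1/S_0.
  S_0^{−1} = 1^{−1} = 1 (mod 13), so α_err = 9·1 = 9 ≡ 9 = α_5. Error position i = 5.
  Consistency check: S_2/S_1 = 3·3 = 9 ≡ 9 = α_err ✓ (single-error assumption holds).
Step 4: error magnitude e = S_0/v_5 = S_0·∏_{j≠5}(α_5 − α_j) = 1·4 = 4 ≡ 4 (mod 13).
Step 5: correct position 5: c_5 = r_5 − e = 9 − 4 ≡ 5 (mod 13). Hence c = [9, 10, 8, 12, 5].
  Check: interpolating c through the α_i gives m(x) = 11 + 8·x (degree < 2) with m(α_i) = c_i for every i, so c is indeed a codeword.


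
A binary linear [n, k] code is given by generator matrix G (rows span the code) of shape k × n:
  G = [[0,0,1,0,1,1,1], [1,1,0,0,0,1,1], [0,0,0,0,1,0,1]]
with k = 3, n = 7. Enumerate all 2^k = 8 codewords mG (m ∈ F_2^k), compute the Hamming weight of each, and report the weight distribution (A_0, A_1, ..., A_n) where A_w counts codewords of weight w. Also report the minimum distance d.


Weight distribution: A_0 = 1, A_2 = 2, A_4 = 5. Minimum distance d = 2.

Enumerate all 2^3 = 8 messages m ∈ F_2^3.
For each, compute codeword c = mG in F_2^7, then tally its weight.
  m = 000 → c = 0000000, weight = 0.
  m = 100 → c = 0010111, weight = 4.
  m = 010 → c = 1100011, weight = 4.
  m = 110 → c = 1110100, weight = 4.
  m = 001 → c = 0000101, weight = 2.
  m = 101 → c = 0010010, weight = 2.
  m = 011 → c = 1100110, weight = 4.
  m = 111 → c = 1110001, weight = 4.
Tally weights:
  weight 0: 1 codewords.
  weight 2: 2 codewords.
  weight 4: 5 codewords.
Minimum distance d = smallest w > 0 with A_w > 0 = 2.
Sanity: Σ A_w = 8 = 2^3 = 8 ✓.


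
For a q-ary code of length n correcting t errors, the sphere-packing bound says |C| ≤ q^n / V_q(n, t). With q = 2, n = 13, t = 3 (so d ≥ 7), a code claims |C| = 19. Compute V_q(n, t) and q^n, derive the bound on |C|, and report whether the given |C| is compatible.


V_q(n, t) = 378, q^n = 8192, Hamming bound = 21, |C| = 19 ≤ bound (satisfied).

Step 1: Compute V_q(n, t) = Σ_{j=0}^3 C(n, j) (q−1)^j.
  j = 0: C(13,0)·(1)^0 = 1·1 = 1.
  j = 1: C(13,1)·(1)^1 = 13·1 = 13.
  j = 2: C(13,2)·(1)^2 = 78·1 = 78.
  j = 3: C(13,3)·(1)^3 = 286·1 = 286.
  V_q(n, t) = 1 + 13 + 78 + 286 = 378.
Step 2: q^n = 2^13 = 8192.
Step 3: Hamming bound ⌊q^n / V_q(n,t)⌋ = ⌊8192/378⌋ = 21.
Step 4: Compare |C| = 19 to 21: satisfied.
The claimed |C| lies below the Hamming bound.


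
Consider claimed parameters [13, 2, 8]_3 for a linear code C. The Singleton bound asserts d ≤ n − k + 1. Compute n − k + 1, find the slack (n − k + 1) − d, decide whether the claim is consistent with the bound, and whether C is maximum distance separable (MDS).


Singleton RHS = n − k + 1 = 12, slack = 4, bound satisfied, not MDS.

Singleton bound: d ≤ n − k + 1.
Here n = 13, k = 2, so n − k + 1 = 12.
Given d = 8, check d ≤ 12: YES.
Slack = (n − k + 1) − d = 4.
The code is NOT MDS (slack = 4 > 0).
Description: the claimed parameters are [13, 2, 8]_3; such a code would be non-MDS.


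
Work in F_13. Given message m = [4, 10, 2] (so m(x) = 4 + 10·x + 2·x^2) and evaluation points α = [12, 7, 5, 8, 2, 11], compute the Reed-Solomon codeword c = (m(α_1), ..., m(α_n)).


c = [9, 3, 0, 4, 6, 5]

Message polynomial: m(x) = 4 + 10·x + 2·x^2 (mod 13).
For each evaluation point α_i, compute m(α_i) mod 13:
  α_1 = 12: Horner steps 2 → 8 → 9, so m(12) = 9.
  α_2 = 7: Horner steps 2 → 11 → 3, so m(7) = 3.
  α_3 = 5: Horner steps 2 → 7 → 0, so m(5) = 0.
  α_4 = 8: Horner steps 2 → 0 → 4, so m(8) = 4.
  α_5 = 2: Horner steps 2 → 1 → 6, so m(2) = 6.
  α_6 = 11: Horner steps 2 → 6 → 5, so m(11) = 5.
Codeword c = [9, 3, 0, 4, 6, 5] ∈ F_13^6.


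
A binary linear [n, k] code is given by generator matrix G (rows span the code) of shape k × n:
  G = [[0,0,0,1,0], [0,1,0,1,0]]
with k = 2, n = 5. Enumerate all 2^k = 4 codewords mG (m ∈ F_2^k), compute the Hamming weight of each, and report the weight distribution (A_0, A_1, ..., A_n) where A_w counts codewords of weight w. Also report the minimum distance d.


Weight distribution: A_0 = 1, A_1 = 2, A_2 = 1. Minimum distance d = 1.

Enumerate all 2^2 = 4 messages m ∈ F_2^2.
For each, compute codeword c = mG in F_2^5, then tally its weight.
  m = 00 → c = 00000, weight = 0.
  m = 10 → c = 00010, weight = 1.
  m = 01 → c = 01010, weight = 2.
  m = 11 → c = 01000, weight = 1.
Tally weights:
  weight 0: 1 codewords.
  weight 1: 2 codewords.
  weight 2: 1 codewords.
Minimum distance d = smallest w > 0 with A_w > 0 = 1.
Sanity: Σ A_w = 4 = 2^2 = 4 ✓.


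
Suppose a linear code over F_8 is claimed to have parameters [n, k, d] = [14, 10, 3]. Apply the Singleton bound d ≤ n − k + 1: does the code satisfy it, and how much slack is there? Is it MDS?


Singleton RHS = n − k + 1 = 5, slack = 2, bound satisfied, not MDS.

Singleton bound: d ≤ n − k + 1.
Here n = 14, k = 10, so n − k + 1 = 5.
Given d = 3, check d ≤ 5: YES.
Slack = (n − k + 1) − d = 2.
The code is NOT MDS (slack = 2 > 0).
Description: the claimed parameters are [14, 10, 3]_8; such a code would be non-MDS.


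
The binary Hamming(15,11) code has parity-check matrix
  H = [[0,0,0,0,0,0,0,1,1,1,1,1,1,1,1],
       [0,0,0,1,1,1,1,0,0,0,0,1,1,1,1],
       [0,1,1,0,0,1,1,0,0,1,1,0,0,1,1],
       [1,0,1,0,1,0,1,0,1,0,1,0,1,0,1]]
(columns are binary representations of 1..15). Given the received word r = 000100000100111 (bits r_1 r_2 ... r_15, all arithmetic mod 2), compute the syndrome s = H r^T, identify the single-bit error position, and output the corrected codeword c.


s = (0, 0, 1, 0)^T, error position = 2, corrected codeword c = 010100000100111

Compute s = H r^T mod 2 one row at a time:
  s_1 = 0 + 0 + 1 + 0 + 0 + 1 + 1 + 1 = 4 ≡ 0 (mod 2).
  s_2 = 1 + 0 + 0 + 0 + 0 + 1 + 1 + 1 = 4 ≡ 0 (mod 2).
  s_3 = 0 + 0 + 0 + 0 + 1 + 0 + 1 + 1 = 3 ≡ 1 (mod 2).
  s_4 = 0 + 0 + 0 + 0 + 0 + 0 + 1 + 1 = 2 ≡ 0 (mod 2).
s = (0, 0, 1, 0)^T — this equals column 2 of H (binary 0010), so error is at position 2.
Correct: flip bit 2 of r = 000100000100111 to get c = 010100000100111.
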